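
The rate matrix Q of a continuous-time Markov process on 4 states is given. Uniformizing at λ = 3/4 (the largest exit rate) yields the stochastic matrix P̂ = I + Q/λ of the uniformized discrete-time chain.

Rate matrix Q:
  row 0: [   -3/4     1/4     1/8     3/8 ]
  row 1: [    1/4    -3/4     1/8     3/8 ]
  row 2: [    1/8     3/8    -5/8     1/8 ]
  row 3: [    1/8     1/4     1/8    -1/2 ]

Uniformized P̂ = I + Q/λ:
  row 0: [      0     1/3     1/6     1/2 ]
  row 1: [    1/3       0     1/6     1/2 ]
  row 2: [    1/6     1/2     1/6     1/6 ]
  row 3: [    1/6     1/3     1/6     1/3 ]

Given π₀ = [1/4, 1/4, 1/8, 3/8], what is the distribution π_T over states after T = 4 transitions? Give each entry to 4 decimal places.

t=0: π = [0.2500, 0.2500, 0.1250, 0.3750]
t=1: π = [0.1667, 0.2708, 0.1667, 0.3958]
t=2: π = [0.1840, 0.2708, 0.1667, 0.3785]
t=3: π = [0.1811, 0.2708, 0.1667, 0.3814]
t=4: π = [0.1816, 0.2708, 0.1667, 0.3809]

π = [0.1816, 0.2708, 0.1667, 0.3809]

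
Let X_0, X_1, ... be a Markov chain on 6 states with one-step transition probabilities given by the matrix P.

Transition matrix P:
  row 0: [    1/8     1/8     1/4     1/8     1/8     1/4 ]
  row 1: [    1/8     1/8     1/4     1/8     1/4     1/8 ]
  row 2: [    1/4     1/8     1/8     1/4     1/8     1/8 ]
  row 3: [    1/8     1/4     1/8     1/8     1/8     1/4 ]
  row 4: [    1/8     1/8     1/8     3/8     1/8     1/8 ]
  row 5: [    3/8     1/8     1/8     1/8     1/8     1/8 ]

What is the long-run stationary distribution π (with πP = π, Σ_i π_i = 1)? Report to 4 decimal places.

π = [0.1887, 0.1477, 0.1671, 0.1817, 0.1435, 0.1713]

Balance equations π_j = Σ_i π_i·P[i][j]:
  π_0 = 1/8·π_0 + 1/8·π_1 + 1/4·π_2 + 1/8·π_3 + 1/8·π_4 + 3/8·π_5
  π_1 = 1/8·π_0 + 1/8·π_1 + 1/8·π_2 + 1/4·π_3 + 1/8·π_4 + 1/8·π_5
  π_2 = 1/4·π_0 + 1/4·π_1 + 1/8·π_2 + 1/8·π_3 + 1/8·π_4 + 1/8·π_5
  π_3 = 1/8·π_0 + 1/8·π_1 + 1/4·π_2 + 1/8·π_3 + 3/8·π_4 + 1/8·π_5
  π_4 = 1/8·π_0 + 1/4·π_1 + 1/8·π_2 + 1/8·π_3 + 1/8·π_4 + 1/8·π_5
  normalize: π_0 + π_1 + π_2 + π_3 + π_4 + π_5 = 1
Solving the linear system gives exactly π = [244/1293, 191/1293, 72/431, 235/1293, 371/2586, 443/2586].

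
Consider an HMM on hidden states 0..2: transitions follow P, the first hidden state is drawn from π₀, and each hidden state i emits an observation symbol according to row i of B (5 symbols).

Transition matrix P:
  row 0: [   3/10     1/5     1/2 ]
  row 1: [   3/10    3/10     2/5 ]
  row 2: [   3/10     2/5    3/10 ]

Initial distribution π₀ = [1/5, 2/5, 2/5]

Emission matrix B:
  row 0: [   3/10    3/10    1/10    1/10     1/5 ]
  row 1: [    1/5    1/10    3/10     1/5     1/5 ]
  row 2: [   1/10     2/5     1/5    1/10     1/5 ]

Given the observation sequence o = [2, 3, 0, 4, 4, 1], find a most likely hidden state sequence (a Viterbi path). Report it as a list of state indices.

path = [1, 1, 0, 2, 1, 2]

t=0: δ = [2.000e-02, 1.200e-01, 8.000e-02]  (obs o_0=2)
t=1: δ = [3.600e-03, 7.200e-03, 4.800e-03]  ψ = [1, 1, 1]  (obs o_1=3)
t=2: δ = [6.480e-04, 4.320e-04, 2.880e-04]  ψ = [1, 1, 1]  (obs o_2=0)
t=3: δ = [3.888e-05, 2.592e-05, 6.480e-05]  ψ = [0, 0, 0]  (obs o_3=4)
t=4: δ = [3.888e-06, 5.184e-06, 3.888e-06]  ψ = [2, 2, 0]  (obs o_4=4)
t=5: δ = [4.666e-07, 1.555e-07, 8.294e-07]  ψ = [1, 1, 1]  (obs o_5=1)
backtrack: best end state = 2; path = [1, 1, 0, 2, 1, 2]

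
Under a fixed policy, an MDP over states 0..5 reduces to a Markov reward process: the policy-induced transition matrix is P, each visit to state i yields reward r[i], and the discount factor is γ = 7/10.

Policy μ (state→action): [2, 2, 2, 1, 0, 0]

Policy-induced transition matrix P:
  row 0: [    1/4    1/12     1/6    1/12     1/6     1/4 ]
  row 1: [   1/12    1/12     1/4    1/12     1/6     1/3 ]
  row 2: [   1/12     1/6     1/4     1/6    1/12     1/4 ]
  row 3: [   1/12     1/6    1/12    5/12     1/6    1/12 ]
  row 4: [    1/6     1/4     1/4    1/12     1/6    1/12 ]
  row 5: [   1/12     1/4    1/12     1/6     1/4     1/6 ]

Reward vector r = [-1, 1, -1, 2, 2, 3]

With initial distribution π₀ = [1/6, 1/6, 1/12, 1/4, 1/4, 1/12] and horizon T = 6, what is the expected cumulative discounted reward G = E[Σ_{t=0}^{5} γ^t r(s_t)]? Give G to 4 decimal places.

G = 3.3149

t=0: π = [0.1667, 0.1667, 0.0833, 0.2500, 0.2500, 0.0833], E[r] = 1.1667, γ^t·E[r] = 1.166667, running G = 1.166667
t=1: π = [0.1319, 0.1667, 0.1806, 0.1806, 0.1667, 0.1736], E[r] = 1.0694, γ^t·E[r] = 0.748611, running G = 1.915278
t=2: π = [0.1192, 0.1701, 0.1800, 0.1730, 0.1661, 0.1916], E[r] = 1.1238, γ^t·E[r] = 0.550683, running G = 2.465961
t=3: π = [0.1170, 0.1724, 0.1793, 0.1720, 0.1676, 0.1917], E[r] = 1.1303, γ^t·E[r] = 0.387695, running G = 2.853655
t=4: π = [0.1168, 0.1725, 0.1796, 0.1716, 0.1677, 0.1918], E[r] = 1.1300, γ^t·E[r] = 0.271303, running G = 3.124958
t=5: π = [0.1168, 0.1725, 0.1797, 0.1715, 0.1677, 0.1918], E[r] = 1.1299, γ^t·E[r] = 0.189900, running G = 3.314858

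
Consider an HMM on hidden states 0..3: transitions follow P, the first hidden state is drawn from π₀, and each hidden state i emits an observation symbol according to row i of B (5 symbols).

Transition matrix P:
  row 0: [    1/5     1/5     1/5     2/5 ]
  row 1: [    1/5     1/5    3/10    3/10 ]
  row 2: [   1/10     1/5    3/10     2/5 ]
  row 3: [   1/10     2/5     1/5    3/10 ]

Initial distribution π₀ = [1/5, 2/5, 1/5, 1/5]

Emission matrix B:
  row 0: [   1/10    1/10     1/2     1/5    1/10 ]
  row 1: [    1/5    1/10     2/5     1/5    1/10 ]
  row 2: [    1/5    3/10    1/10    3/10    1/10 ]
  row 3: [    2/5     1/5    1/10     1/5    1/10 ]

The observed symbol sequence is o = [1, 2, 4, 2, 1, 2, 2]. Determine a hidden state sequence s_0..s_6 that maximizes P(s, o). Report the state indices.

path = [3, 1, 3, 1, 3, 1, 0]

t=0: δ = [2.000e-02, 4.000e-02, 6.000e-02, 4.000e-02]  (obs o_0=1)
t=1: δ = [4.000e-03, 6.400e-03, 1.800e-03, 2.400e-03]  ψ = [1, 3, 2, 2]  (obs o_1=2)
t=2: δ = [1.280e-04, 1.280e-04, 1.920e-04, 1.920e-04]  ψ = [1, 1, 1, 1]  (obs o_2=4)
t=3: δ = [1.280e-05, 3.072e-05, 5.760e-06, 7.680e-06]  ψ = [0, 3, 2, 2]  (obs o_3=2)
t=4: δ = [6.144e-07, 6.144e-07, 2.765e-06, 1.843e-06]  ψ = [1, 1, 1, 1]  (obs o_4=1)
t=5: δ = [1.382e-07, 2.949e-07, 8.294e-08, 1.106e-07]  ψ = [2, 3, 2, 2]  (obs o_5=2)
t=6: δ = [2.949e-08, 2.359e-08, 8.847e-09, 8.847e-09]  ψ = [1, 1, 1, 1]  (obs o_6=2)
backtrack: best end state = 0; path = [3, 1, 3, 1, 3, 1, 0]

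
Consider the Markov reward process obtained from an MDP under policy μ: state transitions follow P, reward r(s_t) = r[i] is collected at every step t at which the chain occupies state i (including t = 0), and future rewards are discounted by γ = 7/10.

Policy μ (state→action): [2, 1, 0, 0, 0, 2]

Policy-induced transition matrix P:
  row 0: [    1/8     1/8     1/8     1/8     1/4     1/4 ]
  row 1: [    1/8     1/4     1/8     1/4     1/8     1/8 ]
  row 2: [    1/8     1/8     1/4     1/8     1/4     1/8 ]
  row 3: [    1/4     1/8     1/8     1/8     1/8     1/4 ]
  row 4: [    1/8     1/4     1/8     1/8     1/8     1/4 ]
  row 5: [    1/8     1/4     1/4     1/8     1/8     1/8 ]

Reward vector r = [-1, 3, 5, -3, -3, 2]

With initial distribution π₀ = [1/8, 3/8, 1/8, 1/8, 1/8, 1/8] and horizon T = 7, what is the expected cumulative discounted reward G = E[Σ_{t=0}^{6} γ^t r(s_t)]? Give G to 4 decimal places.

t=0: π = [0.1250, 0.3750, 0.1250, 0.1250, 0.1250, 0.1250], E[r] = 1.1250, γ^t·E[r] = 1.125000, running G = 1.125000
t=1: π = [0.1406, 0.2031, 0.1563, 0.1719, 0.1563, 0.1719], E[r] = 0.6094, γ^t·E[r] = 0.426563, running G = 1.551563
t=2: π = [0.1465, 0.1914, 0.1660, 0.1504, 0.1621, 0.1836], E[r] = 0.6875, γ^t·E[r] = 0.336875, running G = 1.888438
t=3: π = [0.1438, 0.1921, 0.1687, 0.1489, 0.1641, 0.1824], E[r] = 0.7019, γ^t·E[r] = 0.240753, running G = 2.129191
t=4: π = [0.1436, 0.1923, 0.1689, 0.1490, 0.1641, 0.1821], E[r] = 0.7027, γ^t·E[r] = 0.168725, running G = 2.297916
t=5: π = [0.1436, 0.1923, 0.1689, 0.1490, 0.1641, 0.1821], E[r] = 0.7025, γ^t·E[r] = 0.118075, running G = 2.415991
t=6: π = [0.1436, 0.1923, 0.1689, 0.1490, 0.1641, 0.1821], E[r] = 0.7025, γ^t·E[r] = 0.082651, running G = 2.498641

G = 2.4986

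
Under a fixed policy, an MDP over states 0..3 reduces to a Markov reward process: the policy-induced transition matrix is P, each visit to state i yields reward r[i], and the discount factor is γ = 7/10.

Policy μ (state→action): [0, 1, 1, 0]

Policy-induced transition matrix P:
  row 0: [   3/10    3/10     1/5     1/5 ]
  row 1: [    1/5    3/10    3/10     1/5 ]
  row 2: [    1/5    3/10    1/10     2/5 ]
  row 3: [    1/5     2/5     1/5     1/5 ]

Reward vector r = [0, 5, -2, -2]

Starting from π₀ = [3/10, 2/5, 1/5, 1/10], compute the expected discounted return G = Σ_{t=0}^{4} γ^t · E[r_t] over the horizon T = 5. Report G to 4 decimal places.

t=0: π = [0.3000, 0.4000, 0.2000, 0.1000], E[r] = 1.4000, γ^t·E[r] = 1.400000, running G = 1.400000
t=1: π = [0.2300, 0.3100, 0.2200, 0.2400], E[r] = 0.6300, γ^t·E[r] = 0.441000, running G = 1.841000
t=2: π = [0.2230, 0.3240, 0.2090, 0.2440], E[r] = 0.7140, γ^t·E[r] = 0.349860, running G = 2.190860
t=3: π = [0.2223, 0.3244, 0.2115, 0.2418], E[r] = 0.7154, γ^t·E[r] = 0.245382, running G = 2.436242
t=4: π = [0.2222, 0.3242, 0.2113, 0.2423], E[r] = 0.7137, γ^t·E[r] = 0.171364, running G = 2.607606

G = 2.6076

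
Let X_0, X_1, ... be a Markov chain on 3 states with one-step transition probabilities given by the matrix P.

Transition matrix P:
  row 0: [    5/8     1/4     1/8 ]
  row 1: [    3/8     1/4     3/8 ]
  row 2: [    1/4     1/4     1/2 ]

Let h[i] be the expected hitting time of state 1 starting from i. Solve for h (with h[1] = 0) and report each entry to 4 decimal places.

First-step conditioning: h[1] = 0; for i ≠ 1, h[i] = 1 + Σ_k P[i][k]·h[k].
  h[0] = 1 + 5/8·h[0] + 1/8·h[2]
  h[2] = 1 + 1/4·h[0] + 1/2·h[2]
Solving the 2×2 linear system over states ≠ 1 gives exactly h = [4, 0, 4] (h[1] = 0 is the target).

h = [4.0000, 0.0000, 4.0000]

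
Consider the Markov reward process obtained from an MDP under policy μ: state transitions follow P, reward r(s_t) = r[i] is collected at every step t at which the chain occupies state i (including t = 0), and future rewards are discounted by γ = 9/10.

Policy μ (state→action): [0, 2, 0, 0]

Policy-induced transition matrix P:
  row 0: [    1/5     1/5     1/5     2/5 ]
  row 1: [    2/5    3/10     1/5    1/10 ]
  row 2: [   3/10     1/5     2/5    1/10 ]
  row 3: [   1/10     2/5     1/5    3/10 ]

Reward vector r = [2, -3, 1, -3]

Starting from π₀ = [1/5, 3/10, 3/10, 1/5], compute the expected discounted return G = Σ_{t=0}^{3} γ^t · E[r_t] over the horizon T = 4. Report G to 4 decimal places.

t=0: π = [0.2000, 0.3000, 0.3000, 0.2000], E[r] = -0.8000, γ^t·E[r] = -0.800000, running G = -0.800000
t=1: π = [0.2700, 0.2700, 0.2600, 0.2000], E[r] = -0.6100, γ^t·E[r] = -0.549000, running G = -1.349000
t=2: π = [0.2600, 0.2670, 0.2520, 0.2210], E[r] = -0.6920, γ^t·E[r] = -0.560520, running G = -1.909520
t=3: π = [0.2565, 0.2709, 0.2504, 0.2222], E[r] = -0.7159, γ^t·E[r] = -0.521891, running G = -2.431411

G = -2.4314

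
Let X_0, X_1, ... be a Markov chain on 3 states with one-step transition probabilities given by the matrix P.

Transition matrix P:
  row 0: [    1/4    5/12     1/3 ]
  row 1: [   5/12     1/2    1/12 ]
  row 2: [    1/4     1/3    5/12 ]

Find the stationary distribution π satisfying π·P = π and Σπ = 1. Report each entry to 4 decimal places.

Balance equations π_j = Σ_i π_i·P[i][j]:
  π_0 = 1/4·π_0 + 5/12·π_1 + 1/4·π_2
  π_1 = 5/12·π_0 + 1/2·π_1 + 1/3·π_2
  normalize: π_0 + π_1 + π_2 = 1
Solving the linear system gives exactly π = [19/59, 51/118, 29/118].

π = [0.3220, 0.4322, 0.2458]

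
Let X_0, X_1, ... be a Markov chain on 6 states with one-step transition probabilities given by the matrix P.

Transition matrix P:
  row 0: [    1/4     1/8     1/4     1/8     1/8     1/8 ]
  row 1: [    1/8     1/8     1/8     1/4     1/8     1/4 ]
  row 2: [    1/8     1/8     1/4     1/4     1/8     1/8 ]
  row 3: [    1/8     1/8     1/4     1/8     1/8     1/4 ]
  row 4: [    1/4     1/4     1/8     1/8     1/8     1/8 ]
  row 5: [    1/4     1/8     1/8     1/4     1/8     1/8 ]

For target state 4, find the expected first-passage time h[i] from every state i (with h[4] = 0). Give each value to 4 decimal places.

First-step conditioning: h[4] = 0; for i ≠ 4, h[i] = 1 + Σ_k P[i][k]·h[k].
  h[0] = 1 + 1/4·h[0] + 1/8·h[1] + 1/4·h[2] + 1/8·h[3] + 1/8·h[5]
  h[1] = 1 + 1/8·h[0] + 1/8·h[1] + 1/8·h[2] + 1/4·h[3] + 1/4·h[5]
  h[2] = 1 + 1/8·h[0] + 1/8·h[1] + 1/4·h[2] + 1/4·h[3] + 1/8·h[5]
  h[3] = 1 + 1/8·h[0] + 1/8·h[1] + 1/4·h[2] + 1/8·h[3] + 1/4·h[5]
  h[5] = 1 + 1/4·h[0] + 1/8·h[1] + 1/8·h[2] + 1/4·h[3] + 1/8·h[5]
Solving the 5×5 linear system over states ≠ 4 gives exactly h = [8, 8, 8, 8, 0, 8] (h[4] = 0 is the target).

h = [8.0000, 8.0000, 8.0000, 8.0000, 0.0000, 8.0000]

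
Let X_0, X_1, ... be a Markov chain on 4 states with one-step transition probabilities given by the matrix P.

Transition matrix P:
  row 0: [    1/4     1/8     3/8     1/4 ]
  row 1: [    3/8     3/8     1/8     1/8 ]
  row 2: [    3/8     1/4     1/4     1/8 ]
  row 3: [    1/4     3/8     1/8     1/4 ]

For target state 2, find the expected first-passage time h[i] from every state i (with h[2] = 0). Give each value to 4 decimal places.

h = [3.8462, 4.9231, 0.0000, 5.0769]

First-step conditioning: h[2] = 0; for i ≠ 2, h[i] = 1 + Σ_k P[i][k]·h[k].
  h[0] = 1 + 1/4·h[0] + 1/8·h[1] + 1/4·h[3]
  h[1] = 1 + 3/8·h[0] + 3/8·h[1] + 1/8·h[3]
  h[3] = 1 + 1/4·h[0] + 3/8·h[1] + 1/4·h[3]
Solving the 3×3 linear system over states ≠ 2 gives exactly h = [50/13, 64/13, 0, 66/13] (h[2] = 0 is the target).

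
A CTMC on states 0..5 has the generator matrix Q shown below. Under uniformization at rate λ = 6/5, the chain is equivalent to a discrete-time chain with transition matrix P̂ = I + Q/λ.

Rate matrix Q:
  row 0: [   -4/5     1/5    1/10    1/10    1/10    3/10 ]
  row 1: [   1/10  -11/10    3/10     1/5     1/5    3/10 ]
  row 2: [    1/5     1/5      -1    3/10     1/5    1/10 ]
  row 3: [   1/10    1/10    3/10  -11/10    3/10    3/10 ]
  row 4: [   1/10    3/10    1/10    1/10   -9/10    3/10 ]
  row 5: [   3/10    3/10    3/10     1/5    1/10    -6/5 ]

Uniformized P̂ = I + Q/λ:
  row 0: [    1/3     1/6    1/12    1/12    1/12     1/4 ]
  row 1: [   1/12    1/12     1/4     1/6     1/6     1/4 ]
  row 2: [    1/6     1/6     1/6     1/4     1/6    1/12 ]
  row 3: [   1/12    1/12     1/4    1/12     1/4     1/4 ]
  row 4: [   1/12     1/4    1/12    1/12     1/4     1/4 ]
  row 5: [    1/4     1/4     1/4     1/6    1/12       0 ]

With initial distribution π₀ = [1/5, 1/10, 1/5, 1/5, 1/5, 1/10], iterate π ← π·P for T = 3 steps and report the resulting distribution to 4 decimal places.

π = [0.1700, 0.1686, 0.1795, 0.1421, 0.1632, 0.1766]

t=0: π = [0.2000, 0.1000, 0.2000, 0.2000, 0.2000, 0.1000]
t=1: π = [0.1667, 0.1667, 0.1667, 0.1333, 0.1750, 0.1917]
t=2: π = [0.1708, 0.1722, 0.1792, 0.1410, 0.1625, 0.1743]
t=3: π = [0.1700, 0.1686, 0.1795, 0.1421, 0.1632, 0.1766]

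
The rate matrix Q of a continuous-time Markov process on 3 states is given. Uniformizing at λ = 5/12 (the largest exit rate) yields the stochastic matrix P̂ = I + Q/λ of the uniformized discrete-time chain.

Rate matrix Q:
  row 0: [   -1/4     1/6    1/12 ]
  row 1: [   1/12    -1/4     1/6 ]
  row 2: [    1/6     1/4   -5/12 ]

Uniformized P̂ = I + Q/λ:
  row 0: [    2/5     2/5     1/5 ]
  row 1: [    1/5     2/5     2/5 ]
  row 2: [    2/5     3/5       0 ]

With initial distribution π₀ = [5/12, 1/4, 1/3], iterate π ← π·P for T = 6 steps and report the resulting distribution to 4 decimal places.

t=0: π = [0.4167, 0.2500, 0.3333]
t=1: π = [0.3500, 0.4667, 0.1833]
t=2: π = [0.3067, 0.4367, 0.2567]
t=3: π = [0.3127, 0.4513, 0.2360]
t=4: π = [0.3097, 0.4472, 0.2431]
t=5: π = [0.3106, 0.4486, 0.2408]
t=6: π = [0.3103, 0.4482, 0.2416]

π = [0.3103, 0.4482, 0.2416]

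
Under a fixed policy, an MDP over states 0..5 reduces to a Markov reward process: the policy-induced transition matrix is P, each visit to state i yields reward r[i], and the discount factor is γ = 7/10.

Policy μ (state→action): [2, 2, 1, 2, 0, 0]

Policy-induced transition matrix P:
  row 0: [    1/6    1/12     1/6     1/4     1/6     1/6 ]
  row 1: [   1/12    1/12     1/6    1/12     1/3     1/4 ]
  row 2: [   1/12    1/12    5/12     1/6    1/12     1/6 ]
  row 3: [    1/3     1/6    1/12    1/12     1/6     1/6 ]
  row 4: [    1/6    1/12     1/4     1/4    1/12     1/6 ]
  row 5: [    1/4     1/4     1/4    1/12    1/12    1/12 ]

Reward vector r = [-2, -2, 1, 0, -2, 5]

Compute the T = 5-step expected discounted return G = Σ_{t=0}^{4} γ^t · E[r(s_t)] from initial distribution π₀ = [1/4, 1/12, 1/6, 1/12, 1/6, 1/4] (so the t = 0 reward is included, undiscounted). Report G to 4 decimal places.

G = 0.6782

t=0: π = [0.2500, 0.0833, 0.1667, 0.0833, 0.1667, 0.2500], E[r] = 0.4167, γ^t·E[r] = 0.416667, running G = 0.416667
t=1: π = [0.1806, 0.1319, 0.2361, 0.1667, 0.1319, 0.1528], E[r] = 0.1111, γ^t·E[r] = 0.077778, running G = 0.494444
t=2: π = [0.1765, 0.1227, 0.2355, 0.1551, 0.1453, 0.1649], E[r] = 0.1713, γ^t·E[r] = 0.083935, running G = 0.578380
t=3: π = [0.1764, 0.1237, 0.2385, 0.1566, 0.1416, 0.1631], E[r] = 0.1706, γ^t·E[r] = 0.058523, running G = 0.636903
t=4: π = [0.1762, 0.1236, 0.2386, 0.1562, 0.1420, 0.1634], E[r] = 0.1720, γ^t·E[r] = 0.041301, running G = 0.678204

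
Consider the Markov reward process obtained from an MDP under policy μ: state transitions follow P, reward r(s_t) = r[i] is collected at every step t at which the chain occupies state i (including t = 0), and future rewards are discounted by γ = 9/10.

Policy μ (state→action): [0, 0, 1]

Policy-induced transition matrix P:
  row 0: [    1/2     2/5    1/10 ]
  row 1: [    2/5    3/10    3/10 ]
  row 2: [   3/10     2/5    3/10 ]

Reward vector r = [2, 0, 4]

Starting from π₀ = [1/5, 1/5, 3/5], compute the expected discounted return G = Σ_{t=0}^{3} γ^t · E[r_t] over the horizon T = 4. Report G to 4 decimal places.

t=0: π = [0.2000, 0.2000, 0.6000], E[r] = 2.8000, γ^t·E[r] = 2.800000, running G = 2.800000
t=1: π = [0.3600, 0.3800, 0.2600], E[r] = 1.7600, γ^t·E[r] = 1.584000, running G = 4.384000
t=2: π = [0.4100, 0.3620, 0.2280], E[r] = 1.7320, γ^t·E[r] = 1.402920, running G = 5.786920
t=3: π = [0.4182, 0.3638, 0.2180], E[r] = 1.7084, γ^t·E[r] = 1.245424, running G = 7.032344

G = 7.0323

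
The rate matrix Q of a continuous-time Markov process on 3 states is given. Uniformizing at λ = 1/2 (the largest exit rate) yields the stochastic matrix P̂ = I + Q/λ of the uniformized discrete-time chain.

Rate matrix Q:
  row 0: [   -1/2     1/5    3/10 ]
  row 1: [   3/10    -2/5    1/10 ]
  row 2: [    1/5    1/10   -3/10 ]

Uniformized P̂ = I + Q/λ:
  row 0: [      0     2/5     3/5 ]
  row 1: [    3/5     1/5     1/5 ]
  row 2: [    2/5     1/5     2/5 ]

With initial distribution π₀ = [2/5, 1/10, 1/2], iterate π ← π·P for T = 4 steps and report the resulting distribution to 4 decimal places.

π = [0.3302, 0.2619, 0.4078]

t=0: π = [0.4000, 0.1000, 0.5000]
t=1: π = [0.2600, 0.2800, 0.4600]
t=2: π = [0.3520, 0.2520, 0.3960]
t=3: π = [0.3096, 0.2704, 0.4200]
t=4: π = [0.3302, 0.2619, 0.4078]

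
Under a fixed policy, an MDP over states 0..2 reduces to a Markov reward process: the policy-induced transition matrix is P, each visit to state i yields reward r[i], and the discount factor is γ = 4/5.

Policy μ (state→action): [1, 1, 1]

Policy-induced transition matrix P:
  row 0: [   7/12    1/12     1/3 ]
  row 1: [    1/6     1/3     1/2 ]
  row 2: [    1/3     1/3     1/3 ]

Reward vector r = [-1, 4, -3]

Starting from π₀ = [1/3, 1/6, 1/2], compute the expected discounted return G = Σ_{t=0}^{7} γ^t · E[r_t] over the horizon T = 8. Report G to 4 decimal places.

G = -2.8851

t=0: π = [0.3333, 0.1667, 0.5000], E[r] = -1.1667, γ^t·E[r] = -1.166667, running G = -1.166667
t=1: π = [0.3889, 0.2500, 0.3611], E[r] = -0.4722, γ^t·E[r] = -0.377778, running G = -1.544444
t=2: π = [0.3889, 0.2361, 0.3750], E[r] = -0.5694, γ^t·E[r] = -0.364444, running G = -1.908889
t=3: π = [0.3912, 0.2361, 0.3727], E[r] = -0.5648, γ^t·E[r] = -0.289185, running G = -2.198074
t=4: π = [0.3918, 0.2355, 0.3727], E[r] = -0.5677, γ^t·E[r] = -0.232533, running G = -2.430607
t=5: π = [0.3920, 0.2354, 0.3726], E[r] = -0.5682, γ^t·E[r] = -0.186200, running G = -2.616808
t=6: π = [0.3921, 0.2353, 0.3726], E[r] = -0.5685, γ^t·E[r] = -0.149027, running G = -2.765835
t=7: π = [0.3921, 0.2353, 0.3726], E[r] = -0.5686, γ^t·E[r] = -0.119239, running G = -2.885074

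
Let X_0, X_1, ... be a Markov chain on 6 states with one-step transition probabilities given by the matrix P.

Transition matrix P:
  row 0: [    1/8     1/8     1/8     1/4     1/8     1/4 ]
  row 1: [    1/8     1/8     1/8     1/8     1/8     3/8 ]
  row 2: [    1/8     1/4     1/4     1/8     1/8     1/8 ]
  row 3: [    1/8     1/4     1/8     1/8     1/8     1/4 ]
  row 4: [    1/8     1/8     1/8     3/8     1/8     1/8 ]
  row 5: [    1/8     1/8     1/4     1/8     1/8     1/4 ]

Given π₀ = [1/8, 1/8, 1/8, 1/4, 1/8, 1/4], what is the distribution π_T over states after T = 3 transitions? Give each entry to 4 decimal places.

t=0: π = [0.1250, 0.1250, 0.1250, 0.2500, 0.1250, 0.2500]
t=1: π = [0.1250, 0.1719, 0.1719, 0.1719, 0.1250, 0.2344]
t=2: π = [0.1250, 0.1680, 0.1758, 0.1719, 0.1250, 0.2344]
t=3: π = [0.1250, 0.1685, 0.1763, 0.1719, 0.1250, 0.2334]

π = [0.1250, 0.1685, 0.1763, 0.1719, 0.1250, 0.2334]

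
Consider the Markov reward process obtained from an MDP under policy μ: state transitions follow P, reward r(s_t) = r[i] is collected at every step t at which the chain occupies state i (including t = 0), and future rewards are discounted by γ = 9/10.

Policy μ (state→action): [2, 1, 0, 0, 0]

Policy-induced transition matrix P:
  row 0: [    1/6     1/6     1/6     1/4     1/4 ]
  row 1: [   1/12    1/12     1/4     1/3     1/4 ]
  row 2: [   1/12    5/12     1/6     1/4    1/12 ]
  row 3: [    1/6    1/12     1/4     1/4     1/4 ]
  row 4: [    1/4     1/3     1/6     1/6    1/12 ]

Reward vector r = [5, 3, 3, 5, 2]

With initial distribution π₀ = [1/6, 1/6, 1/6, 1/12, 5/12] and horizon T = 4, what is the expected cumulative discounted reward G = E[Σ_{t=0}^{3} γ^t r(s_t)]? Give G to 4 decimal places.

G = 11.9297

t=0: π = [0.1667, 0.1667, 0.1667, 0.0833, 0.4167], E[r] = 3.0833, γ^t·E[r] = 3.083333, running G = 3.083333
t=1: π = [0.1736, 0.2569, 0.1875, 0.2292, 0.1528], E[r] = 3.6528, γ^t·E[r] = 3.287500, running G = 6.370833
t=2: π = [0.1424, 0.1985, 0.2072, 0.2587, 0.1933], E[r] = 3.6088, γ^t·E[r] = 2.923125, running G = 9.293958
t=3: π = [0.1490, 0.2126, 0.2048, 0.2504, 0.1833], E[r] = 3.6155, γ^t·E[r] = 2.635734, running G = 11.929693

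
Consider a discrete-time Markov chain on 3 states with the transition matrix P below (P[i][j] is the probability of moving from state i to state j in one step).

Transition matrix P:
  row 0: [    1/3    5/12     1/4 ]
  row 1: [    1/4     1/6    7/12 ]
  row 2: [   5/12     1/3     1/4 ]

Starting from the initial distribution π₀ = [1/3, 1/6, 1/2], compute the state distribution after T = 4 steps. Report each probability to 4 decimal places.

π = [0.3369, 0.3099, 0.3532]

t=0: π = [0.3333, 0.1667, 0.5000]
t=1: π = [0.3611, 0.3333, 0.3056]
t=2: π = [0.3310, 0.3079, 0.3611]
t=3: π = [0.3378, 0.3096, 0.3526]
t=4: π = [0.3369, 0.3099, 0.3532]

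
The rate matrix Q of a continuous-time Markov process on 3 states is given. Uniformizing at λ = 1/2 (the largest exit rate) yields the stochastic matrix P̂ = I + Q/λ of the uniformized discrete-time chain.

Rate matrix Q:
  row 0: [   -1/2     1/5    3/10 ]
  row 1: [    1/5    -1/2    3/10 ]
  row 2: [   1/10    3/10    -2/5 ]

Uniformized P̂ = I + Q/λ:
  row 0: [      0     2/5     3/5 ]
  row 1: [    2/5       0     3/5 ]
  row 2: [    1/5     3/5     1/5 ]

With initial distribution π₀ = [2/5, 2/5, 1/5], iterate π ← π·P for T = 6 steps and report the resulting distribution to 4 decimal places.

π = [0.2224, 0.3500, 0.4276]

t=0: π = [0.4000, 0.4000, 0.2000]
t=1: π = [0.2000, 0.2800, 0.5200]
t=2: π = [0.2160, 0.3920, 0.3920]
t=3: π = [0.2352, 0.3216, 0.4432]
t=4: π = [0.2173, 0.3600, 0.4227]
t=5: π = [0.2285, 0.3405, 0.4309]
t=6: π = [0.2224, 0.3500, 0.4276]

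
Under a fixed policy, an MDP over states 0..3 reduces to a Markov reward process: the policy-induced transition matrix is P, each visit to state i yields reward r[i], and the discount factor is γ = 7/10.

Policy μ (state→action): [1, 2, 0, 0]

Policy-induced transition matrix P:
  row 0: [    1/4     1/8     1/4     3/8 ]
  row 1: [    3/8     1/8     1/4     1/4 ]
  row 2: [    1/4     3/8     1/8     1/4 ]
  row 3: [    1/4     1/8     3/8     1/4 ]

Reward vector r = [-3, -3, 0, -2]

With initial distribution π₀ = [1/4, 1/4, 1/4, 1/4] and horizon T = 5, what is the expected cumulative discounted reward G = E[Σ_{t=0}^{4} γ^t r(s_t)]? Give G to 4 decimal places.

t=0: π = [0.2500, 0.2500, 0.2500, 0.2500], E[r] = -2.0000, γ^t·E[r] = -2.000000, running G = -2.000000
t=1: π = [0.2813, 0.1875, 0.2500, 0.2813], E[r] = -1.9688, γ^t·E[r] = -1.378125, running G = -3.378125
t=2: π = [0.2734, 0.1875, 0.2539, 0.2852], E[r] = -1.9531, γ^t·E[r] = -0.957031, running G = -4.335156
t=3: π = [0.2734, 0.1885, 0.2539, 0.2842], E[r] = -1.9541, γ^t·E[r] = -0.670257, running G = -5.005413
t=4: π = [0.2736, 0.1885, 0.2538, 0.2842], E[r] = -1.9545, γ^t·E[r] = -0.469268, running G = -5.474681

G = -5.4747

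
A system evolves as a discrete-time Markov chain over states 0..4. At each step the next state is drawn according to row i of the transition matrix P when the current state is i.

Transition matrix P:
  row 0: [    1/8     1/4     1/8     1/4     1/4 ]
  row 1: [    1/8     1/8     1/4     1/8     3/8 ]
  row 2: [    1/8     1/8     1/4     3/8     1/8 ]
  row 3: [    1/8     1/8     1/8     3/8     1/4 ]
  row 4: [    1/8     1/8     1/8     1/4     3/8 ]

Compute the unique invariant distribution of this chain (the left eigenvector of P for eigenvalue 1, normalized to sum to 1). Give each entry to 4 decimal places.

Balance equations π_j = Σ_i π_i·P[i][j]:
  π_0 = 1/8·π_0 + 1/8·π_1 + 1/8·π_2 + 1/8·π_3 + 1/8·π_4
  π_1 = 1/4·π_0 + 1/8·π_1 + 1/8·π_2 + 1/8·π_3 + 1/8·π_4
  π_2 = 1/8·π_0 + 1/4·π_1 + 1/4·π_2 + 1/8·π_3 + 1/8·π_4
  π_3 = 1/4·π_0 + 1/8·π_1 + 3/8·π_2 + 3/8·π_3 + 1/4·π_4
  normalize: π_0 + π_1 + π_2 + π_3 + π_4 = 1
Solving the linear system gives exactly π = [1/8, 9/64, 73/448, 453/1568, 443/1568].

π = [0.1250, 0.1406, 0.1629, 0.2889, 0.2825]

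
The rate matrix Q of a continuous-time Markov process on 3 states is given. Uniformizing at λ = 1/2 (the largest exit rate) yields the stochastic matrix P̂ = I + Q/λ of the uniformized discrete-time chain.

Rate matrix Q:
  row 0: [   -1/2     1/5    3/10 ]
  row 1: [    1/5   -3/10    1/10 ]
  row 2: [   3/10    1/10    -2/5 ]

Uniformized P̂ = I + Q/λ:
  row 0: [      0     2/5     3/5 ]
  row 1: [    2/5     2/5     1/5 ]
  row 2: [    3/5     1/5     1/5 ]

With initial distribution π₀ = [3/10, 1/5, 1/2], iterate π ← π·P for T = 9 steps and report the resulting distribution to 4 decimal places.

π = [0.3337, 0.3332, 0.3331]

t=0: π = [0.3000, 0.2000, 0.5000]
t=1: π = [0.3800, 0.3000, 0.3200]
t=2: π = [0.3120, 0.3360, 0.3520]
t=3: π = [0.3456, 0.3296, 0.3248]
t=4: π = [0.3267, 0.3350, 0.3382]
t=5: π = [0.3370, 0.3324, 0.3307]
t=6: π = [0.3314, 0.3339, 0.3348]
t=7: π = [0.3344, 0.3330, 0.3325]
t=8: π = [0.3327, 0.3335, 0.3338]
t=9: π = [0.3337, 0.3332, 0.3331]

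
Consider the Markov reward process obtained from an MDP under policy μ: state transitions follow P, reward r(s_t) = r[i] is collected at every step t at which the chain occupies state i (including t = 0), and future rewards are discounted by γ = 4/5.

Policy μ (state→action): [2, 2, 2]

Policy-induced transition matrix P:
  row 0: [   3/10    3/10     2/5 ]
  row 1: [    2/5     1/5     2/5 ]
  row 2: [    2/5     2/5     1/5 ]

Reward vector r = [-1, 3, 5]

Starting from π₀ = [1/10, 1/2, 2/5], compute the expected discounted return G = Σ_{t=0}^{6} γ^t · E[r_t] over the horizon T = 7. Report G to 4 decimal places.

G = 9.8324

t=0: π = [0.1000, 0.5000, 0.4000], E[r] = 3.4000, γ^t·E[r] = 3.400000, running G = 3.400000
t=1: π = [0.3900, 0.2900, 0.3200], E[r] = 2.0800, γ^t·E[r] = 1.664000, running G = 5.064000
t=2: π = [0.3610, 0.3030, 0.3360], E[r] = 2.2280, γ^t·E[r] = 1.425920, running G = 6.489920
t=3: π = [0.3639, 0.3033, 0.3328], E[r] = 2.2100, γ^t·E[r] = 1.131520, running G = 7.621440
t=4: π = [0.3636, 0.3030, 0.3334], E[r] = 2.2124, γ^t·E[r] = 0.906215, running G = 8.527655
t=5: π = [0.3636, 0.3030, 0.3333], E[r] = 2.2121, γ^t·E[r] = 0.724850, running G = 9.252506
t=6: π = [0.3636, 0.3030, 0.3333], E[r] = 2.2121, γ^t·E[r] = 0.579897, running G = 9.832403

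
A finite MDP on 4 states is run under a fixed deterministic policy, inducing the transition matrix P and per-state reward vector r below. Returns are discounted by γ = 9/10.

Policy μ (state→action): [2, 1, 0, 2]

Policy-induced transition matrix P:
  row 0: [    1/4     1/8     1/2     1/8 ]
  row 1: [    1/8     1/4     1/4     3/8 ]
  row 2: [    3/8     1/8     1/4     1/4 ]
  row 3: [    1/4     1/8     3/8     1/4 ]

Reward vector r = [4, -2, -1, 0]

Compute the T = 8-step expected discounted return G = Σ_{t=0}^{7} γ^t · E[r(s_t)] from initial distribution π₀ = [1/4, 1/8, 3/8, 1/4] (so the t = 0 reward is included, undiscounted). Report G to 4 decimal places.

G = 2.6034

t=0: π = [0.2500, 0.1250, 0.3750, 0.2500], E[r] = 0.3750, γ^t·E[r] = 0.375000, running G = 0.375000
t=1: π = [0.2813, 0.1406, 0.3438, 0.2344], E[r] = 0.5000, γ^t·E[r] = 0.450000, running G = 0.825000
t=2: π = [0.2754, 0.1426, 0.3496, 0.2324], E[r] = 0.4668, γ^t·E[r] = 0.378105, running G = 1.203105
t=3: π = [0.2759, 0.1428, 0.3479, 0.2334], E[r] = 0.4700, γ^t·E[r] = 0.342609, running G = 1.545714
t=4: π = [0.2756, 0.1429, 0.3481, 0.2334], E[r] = 0.4687, γ^t·E[r] = 0.307507, running G = 1.853221
t=5: π = [0.2757, 0.1429, 0.3481, 0.2334], E[r] = 0.4689, γ^t·E[r] = 0.276853, running G = 2.130074
t=6: π = [0.2757, 0.1429, 0.3481, 0.2334], E[r] = 0.4688, γ^t·E[r] = 0.249143, running G = 2.379217
t=7: π = [0.2757, 0.1429, 0.3481, 0.2334], E[r] = 0.4688, γ^t·E[r] = 0.224232, running G = 2.603450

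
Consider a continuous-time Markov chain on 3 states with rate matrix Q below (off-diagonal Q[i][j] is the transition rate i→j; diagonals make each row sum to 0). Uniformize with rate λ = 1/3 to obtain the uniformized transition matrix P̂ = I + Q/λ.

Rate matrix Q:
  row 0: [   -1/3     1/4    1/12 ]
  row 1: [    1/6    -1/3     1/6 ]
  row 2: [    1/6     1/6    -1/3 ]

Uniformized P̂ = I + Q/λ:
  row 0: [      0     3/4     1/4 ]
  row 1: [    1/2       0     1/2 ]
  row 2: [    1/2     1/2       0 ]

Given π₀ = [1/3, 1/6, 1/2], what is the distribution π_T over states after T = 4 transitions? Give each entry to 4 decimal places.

π = [0.3333, 0.3750, 0.2917]

t=0: π = [0.3333, 0.1667, 0.5000]
t=1: π = [0.3333, 0.5000, 0.1667]
t=2: π = [0.3333, 0.3333, 0.3333]
t=3: π = [0.3333, 0.4167, 0.2500]
t=4: π = [0.3333, 0.3750, 0.2917]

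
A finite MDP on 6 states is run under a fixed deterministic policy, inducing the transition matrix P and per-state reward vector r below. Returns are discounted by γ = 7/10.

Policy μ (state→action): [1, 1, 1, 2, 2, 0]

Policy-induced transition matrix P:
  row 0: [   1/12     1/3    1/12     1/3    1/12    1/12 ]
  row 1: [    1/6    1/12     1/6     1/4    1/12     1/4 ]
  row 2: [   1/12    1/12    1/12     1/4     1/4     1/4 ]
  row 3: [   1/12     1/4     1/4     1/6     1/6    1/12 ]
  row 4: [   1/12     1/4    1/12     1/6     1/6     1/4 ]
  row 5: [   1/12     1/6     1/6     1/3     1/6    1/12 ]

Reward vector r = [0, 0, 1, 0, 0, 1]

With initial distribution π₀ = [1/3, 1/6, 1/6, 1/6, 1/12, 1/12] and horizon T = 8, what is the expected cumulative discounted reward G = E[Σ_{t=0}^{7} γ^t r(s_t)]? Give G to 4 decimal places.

G = 0.9102

t=0: π = [0.3333, 0.1667, 0.1667, 0.1667, 0.0833, 0.0833], E[r] = 0.2500, γ^t·E[r] = 0.250000, running G = 0.250000
t=1: π = [0.0972, 0.2153, 0.1319, 0.2639, 0.1389, 0.1528], E[r] = 0.2847, γ^t·E[r] = 0.199306, running G = 0.449306
t=2: π = [0.1013, 0.1875, 0.1580, 0.2373, 0.1516, 0.1644], E[r] = 0.3223, γ^t·E[r] = 0.157946, running G = 0.607251
t=3: π = [0.0990, 0.1872, 0.1522, 0.2397, 0.1558, 0.1662], E[r] = 0.3184, γ^t·E[r] = 0.109206, running G = 0.716457
t=4: π = [0.0989, 0.1878, 0.1527, 0.2391, 0.1555, 0.1659], E[r] = 0.3186, γ^t·E[r] = 0.076493, running G = 0.792950
t=5: π = [0.0990, 0.1877, 0.1527, 0.2392, 0.1555, 0.1660], E[r] = 0.3187, γ^t·E[r] = 0.053560, running G = 0.846510
t=6: π = [0.0990, 0.1877, 0.1527, 0.2392, 0.1555, 0.1660], E[r] = 0.3186, γ^t·E[r] = 0.037488, running G = 0.883997
t=7: π = [0.0990, 0.1877, 0.1527, 0.2392, 0.1555, 0.1660], E[r] = 0.3186, γ^t·E[r] = 0.026242, running G = 0.910239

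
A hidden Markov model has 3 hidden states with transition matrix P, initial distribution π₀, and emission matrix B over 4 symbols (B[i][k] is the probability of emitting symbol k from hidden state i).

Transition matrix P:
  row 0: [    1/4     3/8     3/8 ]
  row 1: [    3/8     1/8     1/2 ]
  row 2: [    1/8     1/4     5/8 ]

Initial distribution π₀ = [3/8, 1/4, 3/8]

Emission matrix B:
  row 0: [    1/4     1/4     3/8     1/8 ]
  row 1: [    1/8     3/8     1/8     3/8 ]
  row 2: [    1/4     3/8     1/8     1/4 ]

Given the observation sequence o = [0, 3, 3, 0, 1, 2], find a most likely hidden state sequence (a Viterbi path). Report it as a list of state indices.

path = [2, 2, 2, 2, 2, 2]

t=0: δ = [9.375e-02, 3.125e-02, 9.375e-02]  (obs o_0=0)
t=1: δ = [2.930e-03, 1.318e-02, 1.465e-02]  ψ = [0, 0, 2]  (obs o_1=3)
t=2: δ = [6.180e-04, 1.373e-03, 2.289e-03]  ψ = [1, 2, 2]  (obs o_2=3)
t=3: δ = [1.287e-04, 7.153e-05, 3.576e-04]  ψ = [1, 2, 2]  (obs o_3=0)
t=4: δ = [1.118e-05, 3.353e-05, 8.382e-05]  ψ = [2, 2, 2]  (obs o_4=1)
t=5: δ = [4.715e-06, 2.619e-06, 6.548e-06]  ψ = [1, 2, 2]  (obs o_5=2)
backtrack: best end state = 2; path = [2, 2, 2, 2, 2, 2]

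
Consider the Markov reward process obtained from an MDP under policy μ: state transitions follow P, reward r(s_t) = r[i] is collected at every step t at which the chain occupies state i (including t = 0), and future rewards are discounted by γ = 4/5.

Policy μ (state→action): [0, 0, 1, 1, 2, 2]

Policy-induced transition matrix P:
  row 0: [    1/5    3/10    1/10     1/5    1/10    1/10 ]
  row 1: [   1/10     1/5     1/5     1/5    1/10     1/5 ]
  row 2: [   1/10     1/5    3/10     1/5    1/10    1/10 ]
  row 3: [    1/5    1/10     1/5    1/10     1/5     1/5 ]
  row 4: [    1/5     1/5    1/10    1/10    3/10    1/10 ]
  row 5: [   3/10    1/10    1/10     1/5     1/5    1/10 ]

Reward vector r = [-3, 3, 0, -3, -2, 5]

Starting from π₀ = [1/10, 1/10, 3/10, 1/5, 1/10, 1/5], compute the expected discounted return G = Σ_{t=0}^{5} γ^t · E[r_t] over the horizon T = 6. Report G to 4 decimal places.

G = -0.1953

t=0: π = [0.1000, 0.1000, 0.3000, 0.2000, 0.1000, 0.2000], E[r] = 0.2000, γ^t·E[r] = 0.200000, running G = 0.200000
t=1: π = [0.1800, 0.1700, 0.1900, 0.1700, 0.1600, 0.1300], E[r] = -0.2100, γ^t·E[r] = -0.168000, running G = 0.032000
t=2: π = [0.1770, 0.1880, 0.1720, 0.1670, 0.1620, 0.1340], E[r] = -0.1220, γ^t·E[r] = -0.078080, running G = -0.046080
t=3: π = [0.1774, 0.1876, 0.1699, 0.1671, 0.1625, 0.1355], E[r] = -0.1182, γ^t·E[r] = -0.060518, running G = -0.106598
t=4: π = [0.1778, 0.1875, 0.1695, 0.1670, 0.1628, 0.1355], E[r] = -0.1203, γ^t·E[r] = -0.049254, running G = -0.155853
t=5: π = [0.1779, 0.1875, 0.1693, 0.1670, 0.1628, 0.1355], E[r] = -0.1204, γ^t·E[r] = -0.039446, running G = -0.195299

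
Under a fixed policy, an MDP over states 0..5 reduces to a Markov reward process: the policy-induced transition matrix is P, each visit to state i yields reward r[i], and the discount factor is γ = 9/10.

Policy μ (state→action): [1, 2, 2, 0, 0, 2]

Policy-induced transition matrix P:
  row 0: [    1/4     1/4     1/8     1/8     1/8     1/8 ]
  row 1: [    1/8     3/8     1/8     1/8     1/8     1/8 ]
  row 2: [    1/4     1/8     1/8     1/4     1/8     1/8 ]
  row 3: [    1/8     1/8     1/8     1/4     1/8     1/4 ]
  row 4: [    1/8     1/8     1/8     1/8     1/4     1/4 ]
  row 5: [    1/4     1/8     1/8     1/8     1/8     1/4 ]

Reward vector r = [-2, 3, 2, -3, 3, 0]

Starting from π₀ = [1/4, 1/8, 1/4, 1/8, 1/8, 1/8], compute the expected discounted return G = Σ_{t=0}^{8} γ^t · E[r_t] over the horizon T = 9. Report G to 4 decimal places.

t=0: π = [0.2500, 0.1250, 0.2500, 0.1250, 0.1250, 0.1250], E[r] = 0.3750, γ^t·E[r] = 0.375000, running G = 0.375000
t=1: π = [0.2031, 0.1875, 0.1250, 0.1719, 0.1406, 0.1719], E[r] = 0.3125, γ^t·E[r] = 0.281250, running G = 0.656250
t=2: π = [0.1875, 0.1973, 0.1250, 0.1621, 0.1426, 0.1855], E[r] = 0.4082, γ^t·E[r] = 0.330645, running G = 0.986895
t=3: π = [0.1873, 0.1978, 0.1250, 0.1609, 0.1428, 0.1863], E[r] = 0.4146, γ^t·E[r] = 0.302208, running G = 1.289102
t=4: π = [0.1873, 0.1978, 0.1250, 0.1607, 0.1429, 0.1862], E[r] = 0.4153, γ^t·E[r] = 0.272447, running G = 1.561549
t=5: π = [0.1873, 0.1979, 0.1250, 0.1607, 0.1429, 0.1862], E[r] = 0.4154, γ^t·E[r] = 0.245293, running G = 1.806842
t=6: π = [0.1873, 0.1979, 0.1250, 0.1607, 0.1429, 0.1862], E[r] = 0.4154, γ^t·E[r] = 0.220783, running G = 2.027625
t=7: π = [0.1873, 0.1979, 0.1250, 0.1607, 0.1429, 0.1862], E[r] = 0.4154, γ^t·E[r] = 0.198708, running G = 2.226333
t=8: π = [0.1873, 0.1979, 0.1250, 0.1607, 0.1429, 0.1862], E[r] = 0.4155, γ^t·E[r] = 0.178838, running G = 2.405172

G = 2.4052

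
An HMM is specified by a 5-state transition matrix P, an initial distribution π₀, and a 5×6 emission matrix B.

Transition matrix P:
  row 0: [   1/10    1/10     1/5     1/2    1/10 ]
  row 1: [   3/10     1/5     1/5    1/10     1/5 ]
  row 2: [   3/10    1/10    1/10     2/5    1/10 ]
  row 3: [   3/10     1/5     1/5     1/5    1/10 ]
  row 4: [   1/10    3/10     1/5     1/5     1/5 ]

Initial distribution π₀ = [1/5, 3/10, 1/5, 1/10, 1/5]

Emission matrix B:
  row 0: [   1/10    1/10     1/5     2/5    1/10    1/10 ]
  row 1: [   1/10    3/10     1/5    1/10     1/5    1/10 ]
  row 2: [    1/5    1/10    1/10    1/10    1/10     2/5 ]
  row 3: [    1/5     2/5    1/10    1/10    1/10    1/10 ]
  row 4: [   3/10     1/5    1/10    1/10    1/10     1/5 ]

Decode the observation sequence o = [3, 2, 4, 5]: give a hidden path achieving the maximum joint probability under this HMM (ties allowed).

path = [0, 3, 1, 2]

t=0: δ = [8.000e-02, 3.000e-02, 2.000e-02, 1.000e-02, 2.000e-02]  (obs o_0=3)
t=1: δ = [1.800e-03, 1.600e-03, 1.600e-03, 4.000e-03, 8.000e-04]  ψ = [1, 0, 0, 0, 0]  (obs o_1=2)
t=2: δ = [1.200e-04, 1.600e-04, 8.000e-05, 9.000e-05, 4.000e-05]  ψ = [3, 3, 3, 0, 3]  (obs o_2=4)
t=3: δ = [4.800e-06, 3.200e-06, 1.280e-05, 6.000e-06, 6.400e-06]  ψ = [1, 1, 1, 0, 1]  (obs o_3=5)
backtrack: best end state = 2; path = [0, 3, 1, 2]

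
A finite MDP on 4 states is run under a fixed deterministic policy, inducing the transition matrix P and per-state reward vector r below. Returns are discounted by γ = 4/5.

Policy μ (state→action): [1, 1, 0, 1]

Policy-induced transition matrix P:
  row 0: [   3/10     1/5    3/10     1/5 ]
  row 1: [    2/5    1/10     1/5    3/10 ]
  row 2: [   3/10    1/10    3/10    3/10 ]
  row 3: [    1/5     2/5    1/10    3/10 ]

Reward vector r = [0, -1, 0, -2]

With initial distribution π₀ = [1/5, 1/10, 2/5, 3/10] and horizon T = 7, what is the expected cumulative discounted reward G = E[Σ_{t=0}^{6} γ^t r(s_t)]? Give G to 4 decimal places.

t=0: π = [0.2000, 0.1000, 0.4000, 0.3000], E[r] = -0.7000, γ^t·E[r] = -0.700000, running G = -0.700000
t=1: π = [0.2800, 0.2100, 0.2300, 0.2800], E[r] = -0.7700, γ^t·E[r] = -0.616000, running G = -1.316000
t=2: π = [0.2930, 0.2120, 0.2230, 0.2720], E[r] = -0.7560, γ^t·E[r] = -0.483840, running G = -1.799840
t=3: π = [0.2940, 0.2109, 0.2244, 0.2707], E[r] = -0.7523, γ^t·E[r] = -0.385178, running G = -2.185018
t=4: π = [0.2940, 0.2106, 0.2248, 0.2706], E[r] = -0.7518, γ^t·E[r] = -0.307941, running G = -2.492959
t=5: π = [0.2940, 0.2106, 0.2248, 0.2706], E[r] = -0.7518, γ^t·E[r] = -0.246343, running G = -2.739302
t=6: π = [0.2940, 0.2106, 0.2248, 0.2706], E[r] = -0.7518, γ^t·E[r] = -0.197074, running G = -2.936376

G = -2.9364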